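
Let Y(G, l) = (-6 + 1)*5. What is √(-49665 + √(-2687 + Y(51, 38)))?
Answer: √(-49665 + 2*I*√678) ≈ 0.117 + 222.86*I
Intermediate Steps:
Y(G, l) = -25 (Y(G, l) = -5*5 = -25)
√(-49665 + √(-2687 + Y(51, 38))) = √(-49665 + √(-2687 - 25)) = √(-49665 + √(-2712)) = √(-49665 + 2*I*√678)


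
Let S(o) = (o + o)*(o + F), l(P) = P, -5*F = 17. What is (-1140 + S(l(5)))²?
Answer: 1263376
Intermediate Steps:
F = -17/5 (F = -⅕*17 = -17/5 ≈ -3.4000)
S(o) = 2*o*(-17/5 + o) (S(o) = (o + o)*(o - 17/5) = (2*o)*(-17/5 + o) = 2*o*(-17/5 + o))
(-1140 + S(l(5)))² = (-1140 + (⅖)*5*(-17 + 5*5))² = (-1140 + (⅖)*5*(-17 + 25))² = (-1140 + (⅖)*5*8)² = (-1140 + 16)² = (-1124)² = 1263376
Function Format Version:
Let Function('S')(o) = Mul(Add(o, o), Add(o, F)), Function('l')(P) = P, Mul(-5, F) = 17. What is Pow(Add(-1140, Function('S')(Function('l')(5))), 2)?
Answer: 1263376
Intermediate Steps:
F = Rational(-17, 5) (F = Mul(Rational(-1, 5), 17) = Rational(-17, 5) ≈ -3.4000)
Function('S')(o) = Mul(2, o, Add(Rational(-17, 5), o)) (Function('S')(o) = Mul(Add(o, o), Add(o, Rational(-17, 5))) = Mul(Mul(2, o), Add(Rational(-17, 5), o)) = Mul(2, o, Add(Rational(-17, 5), o)))
Pow(Add(-1140, Function('S')(Function('l')(5))), 2) = Pow(Add(-1140, Mul(Rational(2, 5), 5, Add(-17, Mul(5, 5)))), 2) = Pow(Add(-1140, Mul(Rational(2, 5), 5, Add(-17, 25))), 2) = Pow(Add(-1140, Mul(Rational(2, 5), 5, 8)), 2) = Pow(Add(-1140, 16), 2) = Pow(-1124, 2) = 1263376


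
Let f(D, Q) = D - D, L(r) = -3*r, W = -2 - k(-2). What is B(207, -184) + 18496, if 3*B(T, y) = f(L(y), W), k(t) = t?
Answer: 18496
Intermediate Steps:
W = 0 (W = -2 - 1*(-2) = -2 + 2 = 0)
f(D, Q) = 0
B(T, y) = 0 (B(T, y) = (1/3)*0 = 0)
B(207, -184) + 18496 = 0 + 18496 = 18496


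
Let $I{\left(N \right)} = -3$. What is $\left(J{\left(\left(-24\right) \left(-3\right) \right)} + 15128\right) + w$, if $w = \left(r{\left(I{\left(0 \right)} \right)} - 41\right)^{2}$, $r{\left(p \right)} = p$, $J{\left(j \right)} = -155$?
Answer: $16909$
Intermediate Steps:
$w = 1936$ ($w = \left(-3 - 41\right)^{2} = \left(-44\right)^{2} = 1936$)
$\left(J{\left(\left(-24\right) \left(-3\right) \right)} + 15128\right) + w = \left(-155 + 15128\right) + 1936 = 14973 + 1936 = 16909$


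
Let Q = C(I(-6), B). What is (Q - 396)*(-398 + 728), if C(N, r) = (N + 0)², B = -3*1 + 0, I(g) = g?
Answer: -118800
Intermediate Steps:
B = -3 (B = -3 + 0 = -3)
C(N, r) = N²
Q = 36 (Q = (-6)² = 36)
(Q - 396)*(-398 + 728) = (36 - 396)*(-398 + 728) = -360*330 = -118800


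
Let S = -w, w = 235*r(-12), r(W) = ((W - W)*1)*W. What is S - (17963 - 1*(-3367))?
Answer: -21330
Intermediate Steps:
r(W) = 0 (r(W) = (0*1)*W = 0*W = 0)
w = 0 (w = 235*0 = 0)
S = 0 (S = -1*0 = 0)
S - (17963 - 1*(-3367)) = 0 - (17963 - 1*(-3367)) = 0 - (17963 + 3367) = 0 - 1*21330 = 0 - 21330 = -21330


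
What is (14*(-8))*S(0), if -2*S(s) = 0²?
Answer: 0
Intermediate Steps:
S(s) = 0 (S(s) = -½*0² = -½*0 = 0)
(14*(-8))*S(0) = (14*(-8))*0 = -112*0 = 0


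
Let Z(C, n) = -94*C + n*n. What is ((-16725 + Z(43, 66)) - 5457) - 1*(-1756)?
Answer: -20112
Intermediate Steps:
Z(C, n) = n**2 - 94*C (Z(C, n) = -94*C + n**2 = n**2 - 94*C)
((-16725 + Z(43, 66)) - 5457) - 1*(-1756) = ((-16725 + (66**2 - 94*43)) - 5457) - 1*(-1756) = ((-16725 + (4356 - 4042)) - 5457) + 1756 = ((-16725 + 314) - 5457) + 1756 = (-16411 - 5457) + 1756 = -21868 + 1756 = -20112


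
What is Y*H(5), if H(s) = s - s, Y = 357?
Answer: 0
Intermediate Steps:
H(s) = 0
Y*H(5) = 357*0 = 0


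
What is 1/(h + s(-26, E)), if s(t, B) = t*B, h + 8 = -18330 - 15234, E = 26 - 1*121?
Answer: -1/31102 ≈ -3.2152e-5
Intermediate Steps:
E = -95 (E = 26 - 121 = -95)
h = -33572 (h = -8 + (-18330 - 15234) = -8 - 33564 = -33572)
s(t, B) = B*t
1/(h + s(-26, E)) = 1/(-33572 - 95*(-26)) = 1/(-33572 + 2470) = 1/(-31102) = -1/31102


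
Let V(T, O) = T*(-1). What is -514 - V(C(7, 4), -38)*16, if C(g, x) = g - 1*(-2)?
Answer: -370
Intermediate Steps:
C(g, x) = 2 + g (C(g, x) = g + 2 = 2 + g)
V(T, O) = -T
-514 - V(C(7, 4), -38)*16 = -514 - (-(2 + 7))*16 = -514 - (-1*9)*16 = -514 - (-9)*16 = -514 - 1*(-144) = -514 + 144 = -370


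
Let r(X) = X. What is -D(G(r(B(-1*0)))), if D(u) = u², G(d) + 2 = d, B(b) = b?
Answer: -4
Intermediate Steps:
G(d) = -2 + d
-D(G(r(B(-1*0)))) = -(-2 - 1*0)² = -(-2 + 0)² = -1*(-2)² = -1*4 = -4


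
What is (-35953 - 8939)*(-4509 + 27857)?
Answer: -1048138416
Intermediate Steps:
(-35953 - 8939)*(-4509 + 27857) = -44892*23348 = -1048138416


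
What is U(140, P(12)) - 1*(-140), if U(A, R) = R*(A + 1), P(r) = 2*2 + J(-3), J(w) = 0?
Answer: 704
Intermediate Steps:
P(r) = 4 (P(r) = 2*2 + 0 = 4 + 0 = 4)
U(A, R) = R*(1 + A)
U(140, P(12)) - 1*(-140) = 4*(1 + 140) - 1*(-140) = 4*141 + 140 = 564 + 140 = 704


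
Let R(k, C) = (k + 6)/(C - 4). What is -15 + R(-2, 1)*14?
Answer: -101/3 ≈ -33.667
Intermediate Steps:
R(k, C) = (6 + k)/(-4 + C)
-15 + R(-2, 1)*14 = -15 + ((6 - 2)/(-4 + 1))*14 = -15 + (4/(-3))*14 = -15 - 1/3*4*14 = -15 - 4/3*14 = -15 - 56/3 = -101/3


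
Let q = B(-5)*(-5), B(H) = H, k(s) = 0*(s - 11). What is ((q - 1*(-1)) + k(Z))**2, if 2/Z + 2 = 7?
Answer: 676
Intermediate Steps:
Z = 2/5 (Z = 2/(-2 + 7) = 2/5 ≈ 0.40000)
k(s) = 0 (k(s) = 0*(-11 + s) = 0)
q = 25 (q = -5*(-5) = 25)
((q - 1*(-1)) + k(Z))**2 = ((25 - 1*(-1)) + 0)**2 = ((25 + 1) + 0)**2 = (26 + 0)**2 = 26**2 = 676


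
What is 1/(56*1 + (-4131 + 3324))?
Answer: -1/751 ≈ -0.0013316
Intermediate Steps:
1/(56*1 + (-4131 + 3324)) = 1/(56 - 807) = 1/(-751) = -1/751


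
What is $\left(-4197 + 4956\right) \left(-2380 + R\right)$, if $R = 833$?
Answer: $-1174173$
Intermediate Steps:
$\left(-4197 + 4956\right) \left(-2380 + R\right) = \left(-4197 + 4956\right) \left(-2380 + 833\right) = 759 \left(-1547\right) = -1174173$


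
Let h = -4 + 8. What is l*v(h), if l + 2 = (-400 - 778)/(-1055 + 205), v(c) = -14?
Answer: 3654/425 ≈ 8.5976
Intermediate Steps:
h = 4
l = -261/425 (l = -2 + (-400 - 778)/(-1055 + 205) = -2 - 1178/(-850) = -2 - 1178*(-1/850) = -2 + 589/425 = -261/425 ≈ -0.61412)
l*v(h) = -261/425*(-14) = 3654/425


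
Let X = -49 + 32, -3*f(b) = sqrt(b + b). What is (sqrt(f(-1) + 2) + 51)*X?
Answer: -867 - 17*sqrt(18 - 3*I*sqrt(2))/3 ≈ -891.21 + 2.8141*I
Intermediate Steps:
f(b) = -sqrt(2)*sqrt(b)/3 (f(b) = -sqrt(b + b)/3 = -sqrt(2)*sqrt(b)/3)
X = -17
(sqrt(f(-1) + 2) + 51)*X = (sqrt(-sqrt(2)*sqrt(-1)/3 + 2) + 51)*(-17) = (sqrt(-sqrt(2)*I/3 + 2) + 51)*(-17) = (sqrt(-I*sqrt(2)/3 + 2) + 51)*(-17) = (sqrt(2 - I*sqrt(2)/3) + 51)*(-17) = (51 + sqrt(2 - I*sqrt(2)/3))*(-17) = -867 - 17*sqrt(2 - I*sqrt(2)/3)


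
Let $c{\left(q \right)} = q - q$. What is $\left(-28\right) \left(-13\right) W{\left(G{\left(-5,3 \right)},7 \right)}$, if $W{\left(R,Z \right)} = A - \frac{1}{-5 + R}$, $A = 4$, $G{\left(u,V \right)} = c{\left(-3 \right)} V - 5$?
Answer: $\frac{7462}{5} \approx 1492.4$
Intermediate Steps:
$c{\left(q \right)} = 0$
$G{\left(u,V \right)} = -5$ ($G{\left(u,V \right)} = 0 V - 5 = 0 - 5 = -5$)
$W{\left(R,Z \right)} = 4 - \frac{1}{-5 + R}$
$\left(-28\right) \left(-13\right) W{\left(G{\left(-5,3 \right)},7 \right)} = \left(-28\right) \left(-13\right) \frac{-21 + 4 \left(-5\right)}{-5 - 5} = 364 \frac{-21 - 20}{-10} = 364 \left(\left(- \frac{1}{10}\right) \left(-41\right)\right) = 364 \cdot \frac{41}{10} = \frac{7462}{5}$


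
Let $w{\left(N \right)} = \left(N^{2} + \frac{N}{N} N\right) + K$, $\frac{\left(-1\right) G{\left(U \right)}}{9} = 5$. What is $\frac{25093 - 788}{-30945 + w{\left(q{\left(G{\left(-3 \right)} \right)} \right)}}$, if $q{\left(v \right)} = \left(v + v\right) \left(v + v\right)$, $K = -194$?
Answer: $\frac{24305}{65586961} \approx 0.00037058$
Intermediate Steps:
$G{\left(U \right)} = -45$ ($G{\left(U \right)} = \left(-9\right) 5 = -45$)
$q{\left(v \right)} = 4 v^{2}$ ($q{\left(v \right)} = 2 v 2 v = 4 v^{2}$)
$w{\left(N \right)} = -194 + N + N^{2}$ ($w{\left(N \right)} = \left(N^{2} + \frac{N}{N} N\right) - 194 = \left(N^{2} + 1 N\right) - 194 = \left(N^{2} + N\right) - 194 = \left(N + N^{2}\right) - 194 = -194 + N + N^{2}$)
$\frac{25093 - 788}{-30945 + w{\left(q{\left(G{\left(-3 \right)} \right)} \right)}} = \frac{25093 - 788}{-30945 + \left(-194 + 4 \left(-45\right)^{2} + \left(4 \left(-45\right)^{2}\right)^{2}\right)} = \frac{24305}{-30945 + \left(-194 + 4 \cdot 2025 + \left(4 \cdot 2025\right)^{2}\right)} = \frac{24305}{-30945 + \left(-194 + 8100 + 8100^{2}\right)} = \frac{24305}{-30945 + \left(-194 + 8100 + 65610000\right)} = \frac{24305}{-30945 + 65617906} = \frac{24305}{65586961}$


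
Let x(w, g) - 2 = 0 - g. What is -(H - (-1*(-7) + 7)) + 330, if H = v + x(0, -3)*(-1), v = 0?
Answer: 349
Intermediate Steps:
x(w, g) = 2 - g (x(w, g) = 2 + (0 - g) = 2 - g)
H = -5 (H = 0 + (2 - 1*(-3))*(-1) = 0 + (2 + 3)*(-1) = 0 + 5*(-1) = 0 - 5 = -5)
-(H - (-1*(-7) + 7)) + 330 = -(-5 - (-1*(-7) + 7)) + 330 = -(-5 - (7 + 7)) + 330 = -(-5 - 1*14) + 330 = -(-5 - 14) + 330 = -1*(-19) + 330 = 19 + 330 = 349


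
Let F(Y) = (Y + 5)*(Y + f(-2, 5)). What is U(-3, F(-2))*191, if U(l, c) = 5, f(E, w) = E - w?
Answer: 955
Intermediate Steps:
F(Y) = (-7 + Y)*(5 + Y) (F(Y) = (Y + 5)*(Y + (-2 - 1*5)) = (5 + Y)*(Y + (-2 - 5)) = (5 + Y)*(Y - 7) = (5 + Y)*(-7 + Y) = (-7 + Y)*(5 + Y))
U(-3, F(-2))*191 = 5*191 = 955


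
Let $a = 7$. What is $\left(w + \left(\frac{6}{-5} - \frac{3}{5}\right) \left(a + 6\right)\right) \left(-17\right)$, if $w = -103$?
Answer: $\frac{10744}{5} \approx 2148.8$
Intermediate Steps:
$\left(w + \left(\frac{6}{-5} - \frac{3}{5}\right) \left(a + 6\right)\right) \left(-17\right) = \left(-103 + \left(\frac{6}{-5} - \frac{3}{5}\right) \left(7 + 6\right)\right) \left(-17\right) = \left(-103 + \left(6 \left(- \frac{1}{5}\right) - \frac{3}{5}\right) 13\right) \left(-17\right) = \left(-103 + \left(- \frac{6}{5} - \frac{3}{5}\right) 13\right) \left(-17\right) = \left(-103 - \frac{117}{5}\right) \left(-17\right) = \left(- \frac{632}{5}\right) \left(-17\right) = \frac{10744}{5}$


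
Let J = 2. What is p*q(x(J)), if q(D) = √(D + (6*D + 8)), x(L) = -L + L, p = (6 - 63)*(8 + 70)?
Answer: -8892*√2 ≈ -12575.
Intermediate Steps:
p = -4446 (p = -57*78 = -4446)
x(L) = 0
q(D) = √(8 + 7*D) (q(D) = √(D + (8 + 6*D)) = √(8 + 7*D))
p*q(x(J)) = -4446*√(8 + 7*0) = -4446*√(8 + 0) = -8892*√2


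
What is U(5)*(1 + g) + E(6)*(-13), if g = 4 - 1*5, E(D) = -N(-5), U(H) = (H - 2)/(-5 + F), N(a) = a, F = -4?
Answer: -65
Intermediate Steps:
U(H) = 2/9 - H/9 (U(H) = (H - 2)/(-5 - 4) = (-2 + H)/(-9) = (-2 + H)*(-1/9) = 2/9 - H/9)
E(D) = 5 (E(D) = -1*(-5) = 5)
g = -1 (g = 4 - 5 = -1)
U(5)*(1 + g) + E(6)*(-13) = (2/9 - 1/9*5)*(1 - 1) + 5*(-13) = (2/9 - 5/9)*0 - 65 = -1/3*0 - 65 = 0 - 65 = -65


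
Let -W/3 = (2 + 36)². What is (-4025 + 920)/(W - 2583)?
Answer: 207/461 ≈ 0.44902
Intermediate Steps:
W = -4332 (W = -3*(2 + 36)² = -3*38² = -3*1444 = -4332)
(-4025 + 920)/(W - 2583) = (-4025 + 920)/(-4332 - 2583) = -3105/(-6915) = -3105*(-1/6915) = 207/461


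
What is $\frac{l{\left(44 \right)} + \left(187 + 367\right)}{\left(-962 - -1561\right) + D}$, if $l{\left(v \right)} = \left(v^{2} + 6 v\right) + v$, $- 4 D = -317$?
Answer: $\frac{11192}{2713} \approx 4.1253$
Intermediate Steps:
$D = \frac{317}{4}$ ($D = \left(- \frac{1}{4}\right) \left(-317\right) = \frac{317}{4} \approx 79.25$)
$l{\left(v \right)} = v^{2} + 7 v$
$\frac{l{\left(44 \right)} + \left(187 + 367\right)}{\left(-962 - -1561\right) + D} = \frac{44 \left(7 + 44\right) + \left(187 + 367\right)}{\left(-962 - -1561\right) + \frac{317}{4}} = \frac{44 \cdot 51 + 554}{\left(-962 + 1561\right) + \frac{317}{4}} = \frac{2244 + 554}{599 + \frac{317}{4}} = \frac{2798}{\frac{2713}{4}} = 2798 \cdot \frac{4}{2713} = \frac{11192}{2713}$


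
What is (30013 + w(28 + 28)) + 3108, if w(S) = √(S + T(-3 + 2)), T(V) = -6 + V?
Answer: 33128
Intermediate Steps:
w(S) = √(-7 + S) (w(S) = √(S + (-6 + (-3 + 2))) = √(S + (-6 - 1)) = √(S - 7) = √(-7 + S))
(30013 + w(28 + 28)) + 3108 = (30013 + √(-7 + (28 + 28))) + 3108 = (30013 + √(-7 + 56)) + 3108 = (30013 + √49) + 3108 = (30013 + 7) + 3108 = 30020 + 3108 = 33128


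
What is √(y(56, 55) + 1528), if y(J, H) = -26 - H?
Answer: √1447 ≈ 38.039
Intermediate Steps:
√(y(56, 55) + 1528) = √((-26 - 1*55) + 1528) = √((-26 - 55) + 1528) = √(-81 + 1528) = √1447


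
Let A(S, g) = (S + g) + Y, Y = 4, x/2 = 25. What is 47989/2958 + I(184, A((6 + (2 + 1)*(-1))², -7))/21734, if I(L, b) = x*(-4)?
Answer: 521200663/32144586 ≈ 16.214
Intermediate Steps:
x = 50 (x = 2*25 = 50)
A(S, g) = 4 + S + g (A(S, g) = (S + g) + 4 = 4 + S + g)
I(L, b) = -200 (I(L, b) = 50*(-4) = -200)
47989/2958 + I(184, A((6 + (2 + 1)*(-1))², -7))/21734 = 47989/2958 - 200/21734 = 47989*(1/2958) - 200*1/21734 = 47989/2958 - 100/10867 = 521200663/32144586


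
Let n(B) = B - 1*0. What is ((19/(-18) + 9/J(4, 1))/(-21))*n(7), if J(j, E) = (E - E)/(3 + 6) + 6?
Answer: -4/27 ≈ -0.14815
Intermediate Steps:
n(B) = B (n(B) = B + 0 = B)
J(j, E) = 6 (J(j, E) = 0/9 + 6 = (⅑)*0 + 6 = 0 + 6 = 6)
((19/(-18) + 9/J(4, 1))/(-21))*n(7) = ((19/(-18) + 9/6)/(-21))*7 = ((19*(-1/18) + 9*(⅙))*(-1/21))*7 = ((-19/18 + 3/2)*(-1/21))*7 = ((4/9)*(-1/21))*7 = -4/189*7 = -4/27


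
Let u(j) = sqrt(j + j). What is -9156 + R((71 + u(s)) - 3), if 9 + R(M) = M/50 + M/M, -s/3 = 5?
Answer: -229066/25 + I*sqrt(30)/50 ≈ -9162.6 + 0.10954*I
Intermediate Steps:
s = -15 (s = -3*5 = -15)
u(j) = sqrt(2)*sqrt(j) (u(j) = sqrt(2*j) = sqrt(2)*sqrt(j))
R(M) = -8 + M/50 (R(M) = -9 + (M/50 + M/M) = -9 + (M*(1/50) + 1) = -9 + (M/50 + 1) = -9 + (1 + M/50) = -8 + M/50)
-9156 + R((71 + u(s)) - 3) = -9156 + (-8 + ((71 + sqrt(2)*sqrt(-15)) - 3)/50) = -9156 + (-8 + ((71 + sqrt(2)*(I*sqrt(15))) - 3)/50) = -9156 + (-8 + ((71 + I*sqrt(30)) - 3)/50) = -9156 + (-8 + (68 + I*sqrt(30))/50) = -9156 + (-8 + (34/25 + I*sqrt(30)/50)) = -9156 + (-166/25 + I*sqrt(30)/50) = -229066/25 + I*sqrt(30)/50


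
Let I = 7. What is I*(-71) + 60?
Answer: -437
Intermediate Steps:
I*(-71) + 60 = 7*(-71) + 60 = -497 + 60 = -437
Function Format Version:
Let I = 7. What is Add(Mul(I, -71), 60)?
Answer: -437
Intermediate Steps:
Add(Mul(I, -71), 60) = Add(Mul(7, -71), 60) = Add(-497, 60) = -437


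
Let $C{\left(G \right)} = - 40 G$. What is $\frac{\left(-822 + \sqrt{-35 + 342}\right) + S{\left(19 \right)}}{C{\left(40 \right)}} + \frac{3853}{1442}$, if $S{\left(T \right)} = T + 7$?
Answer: $\frac{914079}{288400} - \frac{\sqrt{307}}{1600} \approx 3.1585$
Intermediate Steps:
$S{\left(T \right)} = 7 + T$
$\frac{\left(-822 + \sqrt{-35 + 342}\right) + S{\left(19 \right)}}{C{\left(40 \right)}} + \frac{3853}{1442} = \frac{\left(-822 + \sqrt{-35 + 342}\right) + \left(7 + 19\right)}{\left(-40\right) 40} + \frac{3853}{1442} = \frac{\left(-822 + \sqrt{307}\right) + 26}{-1600} + 3853 \cdot \frac{1}{1442} = \left(-796 + \sqrt{307}\right) \left(- \frac{1}{1600}\right) + \frac{3853}{1442} = \left(\frac{199}{400} - \frac{\sqrt{307}}{1600}\right) + \frac{3853}{1442} = \frac{914079}{288400} - \frac{\sqrt{307}}{1600}$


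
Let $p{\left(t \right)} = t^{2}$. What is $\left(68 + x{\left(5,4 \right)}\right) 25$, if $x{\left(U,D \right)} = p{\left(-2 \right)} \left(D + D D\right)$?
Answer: $3700$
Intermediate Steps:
$x{\left(U,D \right)} = 4 D + 4 D^{2}$ ($x{\left(U,D \right)} = \left(-2\right)^{2} \left(D + D D\right) = 4 \left(D + D^{2}\right) = 4 D + 4 D^{2}$)
$\left(68 + x{\left(5,4 \right)}\right) 25 = \left(68 + 4 \cdot 4 \left(1 + 4\right)\right) 25 = \left(68 + 4 \cdot 4 \cdot 5\right) 25 = \left(68 + 80\right) 25 = 148 \cdot 25 = 3700$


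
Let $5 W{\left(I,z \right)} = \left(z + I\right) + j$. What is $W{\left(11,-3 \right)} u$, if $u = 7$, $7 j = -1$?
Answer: $11$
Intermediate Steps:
$j = - \frac{1}{7}$ ($j = \frac{1}{7} \left(-1\right) = - \frac{1}{7} \approx -0.14286$)
$W{\left(I,z \right)} = - \frac{1}{35} + \frac{I}{5} + \frac{z}{5}$ ($W{\left(I,z \right)} = \frac{\left(z + I\right) - \frac{1}{7}}{5} = \frac{\left(I + z\right) - \frac{1}{7}}{5} = \frac{- \frac{1}{7} + I + z}{5} = - \frac{1}{35} + \frac{I}{5} + \frac{z}{5}$)
$W{\left(11,-3 \right)} u = \left(- \frac{1}{35} + \frac{1}{5} \cdot 11 + \frac{1}{5} \left(-3\right)\right) 7 = \left(- \frac{1}{35} + \frac{11}{5} - \frac{3}{5}\right) 7 = \frac{11}{7} \cdot 7 = 11$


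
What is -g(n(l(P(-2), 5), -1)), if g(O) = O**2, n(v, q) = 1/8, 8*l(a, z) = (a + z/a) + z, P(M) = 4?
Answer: -1/64 ≈ -0.015625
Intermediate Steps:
l(a, z) = a/8 + z/8 + z/(8*a) (l(a, z) = ((a + z/a) + z)/8 = (a + z + z/a)/8 = a/8 + z/8 + z/(8*a))
n(v, q) = 1/8
-g(n(l(P(-2), 5), -1)) = -(1/8)**2 = -1*1/64 = -1/64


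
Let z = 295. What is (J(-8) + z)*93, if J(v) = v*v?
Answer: 33387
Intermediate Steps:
J(v) = v²
(J(-8) + z)*93 = ((-8)² + 295)*93 = (64 + 295)*93 = 359*93 = 33387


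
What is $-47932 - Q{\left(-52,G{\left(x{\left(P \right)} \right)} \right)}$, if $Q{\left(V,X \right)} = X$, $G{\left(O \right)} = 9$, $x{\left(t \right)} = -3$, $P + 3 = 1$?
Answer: $-47941$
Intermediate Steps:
$P = -2$ ($P = -3 + 1 = -2$)
$-47932 - Q{\left(-52,G{\left(x{\left(P \right)} \right)} \right)} = -47932 - 9 = -47941$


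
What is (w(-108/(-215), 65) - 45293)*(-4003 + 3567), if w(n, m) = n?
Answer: 4245718732/215 ≈ 1.9748e+7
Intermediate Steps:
(w(-108/(-215), 65) - 45293)*(-4003 + 3567) = (-108/(-215) - 45293)*(-4003 + 3567) = (-108*(-1/215) - 45293)*(-436) = (108/215 - 45293)*(-436) = -9737887/215*(-436) = 4245718732/215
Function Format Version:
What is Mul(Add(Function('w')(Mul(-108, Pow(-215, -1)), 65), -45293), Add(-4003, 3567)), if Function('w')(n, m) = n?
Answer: Rational(4245718732, 215) ≈ 1.9748e+7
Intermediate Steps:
Mul(Add(Function('w')(Mul(-108, Pow(-215, -1)), 65), -45293), Add(-4003, 3567)) = Mul(Add(Mul(-108, Pow(-215, -1)), -45293), Add(-4003, 3567)) = Mul(Add(Mul(-108, Rational(-1, 215)), -45293), -436) = Mul(Add(Rational(108, 215), -45293), -436) = Mul(Rational(-9737887, 215), -436) = Rational(4245718732, 215)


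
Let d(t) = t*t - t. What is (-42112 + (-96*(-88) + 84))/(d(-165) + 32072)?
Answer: -16790/29731 ≈ -0.56473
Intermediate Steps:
d(t) = t**2 - t
(-42112 + (-96*(-88) + 84))/(d(-165) + 32072) = (-42112 + (-96*(-88) + 84))/(-165*(-1 - 165) + 32072) = (-42112 + (8448 + 84))/(-165*(-166) + 32072) = (-42112 + 8532)/(27390 + 32072) = -33580/59462 = -33580*1/59462 = -16790/29731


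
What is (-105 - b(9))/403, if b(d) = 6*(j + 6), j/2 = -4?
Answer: -3/13 ≈ -0.23077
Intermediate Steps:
j = -8 (j = 2*(-4) = -8)
b(d) = -12 (b(d) = 6*(-8 + 6) = 6*(-2) = -12)
(-105 - b(9))/403 = (-105 - 1*(-12))/403 = (-105 + 12)*(1/403) = -93*1/403 = -3/13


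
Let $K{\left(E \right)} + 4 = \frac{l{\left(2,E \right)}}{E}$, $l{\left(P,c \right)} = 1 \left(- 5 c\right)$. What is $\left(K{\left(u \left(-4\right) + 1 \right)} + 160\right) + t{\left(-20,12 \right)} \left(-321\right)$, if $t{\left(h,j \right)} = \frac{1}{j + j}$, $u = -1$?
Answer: $\frac{1101}{8} \approx 137.63$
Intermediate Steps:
$l{\left(P,c \right)} = - 5 c$
$K{\left(E \right)} = -9$ ($K{\left(E \right)} = -4 + \frac{\left(-5\right) E}{E} = -4 - 5 = -9$)
$t{\left(h,j \right)} = \frac{1}{2 j}$
$\left(K{\left(u \left(-4\right) + 1 \right)} + 160\right) + t{\left(-20,12 \right)} \left(-321\right) = \left(-9 + 160\right) + \frac{1}{2 \cdot 12} \left(-321\right) = 151 + \frac{1}{2} \cdot \frac{1}{12} \left(-321\right) = 151 + \frac{1}{24} \left(-321\right) = 151 - \frac{107}{8} = \frac{1101}{8}$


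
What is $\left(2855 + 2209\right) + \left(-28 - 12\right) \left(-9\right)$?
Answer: $5424$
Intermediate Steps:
$\left(2855 + 2209\right) + \left(-28 - 12\right) \left(-9\right) = 5064 - -360 = 5064 + 360 = 5424$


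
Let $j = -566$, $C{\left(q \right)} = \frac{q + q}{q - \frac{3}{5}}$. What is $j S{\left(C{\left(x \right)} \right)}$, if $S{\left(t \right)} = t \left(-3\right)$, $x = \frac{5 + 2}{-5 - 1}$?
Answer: $\frac{118860}{53} \approx 2242.6$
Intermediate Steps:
$x = - \frac{7}{6}$ ($x = \frac{7}{-6} = 7 \left(- \frac{1}{6}\right) = - \frac{7}{6} \approx -1.1667$)
$C{\left(q \right)} = \frac{2 q}{- \frac{3}{5} + q}$ ($C{\left(q \right)} = \frac{2 q}{q - \frac{3}{5}} = \frac{2 q}{- \frac{3}{5} + q}$)
$S{\left(t \right)} = - 3 t$
$j S{\left(C{\left(x \right)} \right)} = - 566 \left(- 3 \cdot 10 \left(- \frac{7}{6}\right) \frac{1}{-3 + 5 \left(- \frac{7}{6}\right)}\right) = - 566 \left(- 3 \cdot 10 \left(- \frac{7}{6}\right) \frac{1}{-3 - \frac{35}{6}}\right) = - 566 \left(- 3 \cdot 10 \left(- \frac{7}{6}\right) \frac{1}{- \frac{53}{6}}\right) = - 566 \left(- 3 \cdot 10 \left(- \frac{7}{6}\right) \left(- \frac{6}{53}\right)\right) = - 566 \left(\left(-3\right) \frac{70}{53}\right) = \left(-566\right) \left(- \frac{210}{53}\right) = \frac{118860}{53}$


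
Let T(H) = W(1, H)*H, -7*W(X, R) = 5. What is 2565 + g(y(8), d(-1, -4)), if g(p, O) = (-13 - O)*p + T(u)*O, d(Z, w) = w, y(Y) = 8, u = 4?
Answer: 17531/7 ≈ 2504.4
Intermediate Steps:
W(X, R) = -5/7 (W(X, R) = -1/7*5 = -5/7)
T(H) = -5*H/7
g(p, O) = -20*O/7 + p*(-13 - O) (g(p, O) = (-13 - O)*p + (-5/7*4)*O = p*(-13 - O) - 20*O/7 = -20*O/7 + p*(-13 - O))
2565 + g(y(8), d(-1, -4)) = 2565 + (-13*8 - 20/7*(-4) - 1*(-4)*8) = 2565 + (-104 + 80/7 + 32) = 2565 - 424/7 = 17531/7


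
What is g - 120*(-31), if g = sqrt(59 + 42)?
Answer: 3720 + sqrt(101) ≈ 3730.1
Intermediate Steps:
g = sqrt(101) ≈ 10.050
g - 120*(-31) = sqrt(101) - 120*(-31) = sqrt(101) + 3720 = 3720 + sqrt(101)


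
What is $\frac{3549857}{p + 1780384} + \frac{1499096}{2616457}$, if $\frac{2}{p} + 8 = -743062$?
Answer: $\frac{4442449467528113359}{1730720814113457623} \approx 2.5668$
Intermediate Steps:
$p = - \frac{1}{371535}$ ($p = \frac{2}{-8 - 743062} = \frac{2}{-743070} = 2 \left(- \frac{1}{743070}\right) = - \frac{1}{371535} \approx -2.6915 \cdot 10^{-6}$)
$\frac{3549857}{p + 1780384} + \frac{1499096}{2616457} = \frac{3549857}{- \frac{1}{371535} + 1780384} + \frac{1499096}{2616457} = \frac{3549857}{\frac{661474969439}{371535}} + 1499096 \cdot \frac{1}{2616457} = 3549857 \cdot \frac{371535}{661474969439} + \frac{1499096}{2616457} = \frac{1318896120495}{661474969439} + \frac{1499096}{2616457} = \frac{4442449467528113359}{1730720814113457623}$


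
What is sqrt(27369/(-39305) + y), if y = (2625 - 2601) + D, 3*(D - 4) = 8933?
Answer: sqrt(41780949062370)/117915 ≈ 54.818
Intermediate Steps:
D = 8945/3 (D = 4 + (1/3)*8933 = 4 + 8933/3 = 8945/3 ≈ 2981.7)
y = 9017/3 (y = (2625 - 2601) + 8945/3 = 24 + 8945/3 = 9017/3 ≈ 3005.7)
sqrt(27369/(-39305) + y) = sqrt(27369/(-39305) + 9017/3) = sqrt(27369*(-1/39305) + 9017/3) = sqrt(-27369/39305 + 9017/3) = sqrt(354331078/117915) = sqrt(41780949062370)/117915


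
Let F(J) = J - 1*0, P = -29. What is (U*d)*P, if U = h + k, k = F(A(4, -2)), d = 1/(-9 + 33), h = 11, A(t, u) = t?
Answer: -145/8 ≈ -18.125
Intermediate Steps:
F(J) = J (F(J) = J + 0 = J)
d = 1/24 ≈ 0.041667
k = 4
U = 15 (U = 11 + 4 = 15)
(U*d)*P = (15*(1/24))*(-29) = (5/8)*(-29) = -145/8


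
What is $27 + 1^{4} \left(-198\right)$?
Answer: $-171$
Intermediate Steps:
$27 + 1^{4} \left(-198\right) = 27 + 1 \left(-198\right) = 27 - 198 = -171$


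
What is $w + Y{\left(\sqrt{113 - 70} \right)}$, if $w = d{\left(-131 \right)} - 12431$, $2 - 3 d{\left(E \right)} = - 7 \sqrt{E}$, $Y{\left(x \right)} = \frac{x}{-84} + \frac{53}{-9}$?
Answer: $- \frac{111926}{9} - \frac{\sqrt{43}}{84} + \frac{7 i \sqrt{131}}{3} \approx -12436.0 + 26.706 i$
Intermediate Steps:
$Y{\left(x \right)} = - \frac{53}{9} - \frac{x}{84}$ ($Y{\left(x \right)} = x \left(- \frac{1}{84}\right) + 53 \left(- \frac{1}{9}\right) = - \frac{x}{84} - \frac{53}{9} = - \frac{53}{9} - \frac{x}{84}$)
$d{\left(E \right)} = \frac{2}{3} + \frac{7 \sqrt{E}}{3}$ ($d{\left(E \right)} = \frac{2}{3} - \frac{\left(-7\right) \sqrt{E}}{3} = \frac{2}{3} + \frac{7 \sqrt{E}}{3}$)
$w = - \frac{37291}{3} + \frac{7 i \sqrt{131}}{3}$ ($w = \left(\frac{2}{3} + \frac{7 \sqrt{-131}}{3}\right) - 12431 = \left(\frac{2}{3} + \frac{7 i \sqrt{131}}{3}\right) - 12431 = - \frac{37291}{3} + \frac{7 i \sqrt{131}}{3} \approx -12430.0 + 26.706 i$)
$w + Y{\left(\sqrt{113 - 70} \right)} = \left(- \frac{37291}{3} + \frac{7 i \sqrt{131}}{3}\right) - \left(\frac{53}{9} + \frac{\sqrt{113 - 70}}{84}\right) = \left(- \frac{37291}{3} + \frac{7 i \sqrt{131}}{3}\right) - \left(\frac{53}{9} + \frac{\sqrt{43}}{84}\right) = - \frac{111926}{9} - \frac{\sqrt{43}}{84} + \frac{7 i \sqrt{131}}{3}$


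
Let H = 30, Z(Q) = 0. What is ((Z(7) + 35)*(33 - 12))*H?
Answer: 22050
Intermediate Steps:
((Z(7) + 35)*(33 - 12))*H = ((0 + 35)*(33 - 12))*30 = (35*21)*30 = 735*30 = 22050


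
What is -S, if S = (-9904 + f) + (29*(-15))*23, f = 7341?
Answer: 12568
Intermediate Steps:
S = -12568 (S = (-9904 + 7341) + (29*(-15))*23 = -2563 - 435*23 = -2563 - 10005 = -12568)
-S = -1*(-12568) = 12568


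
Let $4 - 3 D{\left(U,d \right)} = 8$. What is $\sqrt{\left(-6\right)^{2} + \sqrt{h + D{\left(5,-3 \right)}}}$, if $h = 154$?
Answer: $\frac{\sqrt{324 + 3 \sqrt{1374}}}{3} \approx 6.9538$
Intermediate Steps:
$D{\left(U,d \right)} = - \frac{4}{3}$ ($D{\left(U,d \right)} = \frac{4}{3} - \frac{8}{3} = - \frac{4}{3}$)
$\sqrt{\left(-6\right)^{2} + \sqrt{h + D{\left(5,-3 \right)}}} = \sqrt{\left(-6\right)^{2} + \sqrt{154 - \frac{4}{3}}} = \sqrt{36 + \sqrt{\frac{458}{3}}} = \sqrt{36 + \frac{\sqrt{1374}}{3}}$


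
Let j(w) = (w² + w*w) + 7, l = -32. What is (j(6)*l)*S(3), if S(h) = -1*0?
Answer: 0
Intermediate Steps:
j(w) = 7 + 2*w² (j(w) = (w² + w²) + 7 = 2*w² + 7 = 7 + 2*w²)
S(h) = 0
(j(6)*l)*S(3) = ((7 + 2*6²)*(-32))*0 = ((7 + 2*36)*(-32))*0 = ((7 + 72)*(-32))*0 = (79*(-32))*0 = -2528*0 = 0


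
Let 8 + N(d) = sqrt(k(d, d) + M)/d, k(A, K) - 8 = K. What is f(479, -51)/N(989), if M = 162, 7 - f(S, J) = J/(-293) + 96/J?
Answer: -339415811968/311803551885 - 42898864*sqrt(1159)/311803551885 ≈ -1.0932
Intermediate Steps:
k(A, K) = 8 + K
f(S, J) = 7 - 96/J + J/293 (f(S, J) = 7 - (J/(-293) + 96/J) = 7 - (J*(-1/293) + 96/J) = 7 - (-J/293 + 96/J) = 7 - (96/J - J/293) = 7 + (-96/J + J/293) = 7 - 96/J + J/293)
N(d) = -8 + sqrt(170 + d)/d (N(d) = -8 + sqrt((8 + d) + 162)/d = -8 + sqrt(170 + d)/d)
f(479, -51)/N(989) = (7 - 96/(-51) + (1/293)*(-51))/(-8 + sqrt(170 + 989)/989) = (7 - 96*(-1/51) - 51/293)/(-8 + sqrt(1159)/989) = (7 + 32/17 - 51/293)/(-8 + sqrt(1159)/989) = 43376/(4981*(-8 + sqrt(1159)/989))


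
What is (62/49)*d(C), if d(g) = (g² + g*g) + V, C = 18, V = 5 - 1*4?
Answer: 40238/49 ≈ 821.18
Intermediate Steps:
V = 1 (V = 5 - 4 = 1)
d(g) = 1 + 2*g² (d(g) = (g² + g*g) + 1 = (g² + g²) + 1 = 2*g² + 1 = 1 + 2*g²)
(62/49)*d(C) = (62/49)*(1 + 2*18²) = (62*(1/49))*(1 + 2*324) = 62*(1 + 648)/49 = (62/49)*649 = 40238/49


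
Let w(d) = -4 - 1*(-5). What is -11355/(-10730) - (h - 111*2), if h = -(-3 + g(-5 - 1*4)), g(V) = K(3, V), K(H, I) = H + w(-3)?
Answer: 480829/2146 ≈ 224.06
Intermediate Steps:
w(d) = 1 (w(d) = -4 + 5 = 1)
K(H, I) = 1 + H (K(H, I) = H + 1 = 1 + H)
g(V) = 4 (g(V) = 1 + 3 = 4)
h = -1 (h = -(-3 + 4) = -1*1 = -1)
-11355/(-10730) - (h - 111*2) = -11355/(-10730) - (-1 - 111*2) = -11355*(-1/10730) - (-1 - 222) = 2271/2146 - 1*(-223) = 2271/2146 + 223 = 480829/2146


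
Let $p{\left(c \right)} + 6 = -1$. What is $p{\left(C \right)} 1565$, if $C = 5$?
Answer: $-10955$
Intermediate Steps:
$p{\left(c \right)} = -7$ ($p{\left(c \right)} = -6 - 1 = -7$)
$p{\left(C \right)} 1565 = \left(-7\right) 1565 = -10955$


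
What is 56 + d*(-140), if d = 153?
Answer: -21364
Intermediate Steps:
56 + d*(-140) = 56 + 153*(-140) = 56 - 21420 = -21364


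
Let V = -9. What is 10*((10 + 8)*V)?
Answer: -1620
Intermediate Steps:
10*((10 + 8)*V) = 10*((10 + 8)*(-9)) = 10*(18*(-9)) = 10*(-162) = -1620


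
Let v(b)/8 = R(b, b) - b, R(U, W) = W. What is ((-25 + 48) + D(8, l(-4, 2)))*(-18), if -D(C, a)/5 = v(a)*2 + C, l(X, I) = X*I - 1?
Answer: 306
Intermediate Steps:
l(X, I) = -1 + I*X (l(X, I) = I*X - 1 = -1 + I*X)
v(b) = 0 (v(b) = 8*(b - b) = 8*0 = 0)
D(C, a) = -5*C (D(C, a) = -5*(0*2 + C) = -5*(0 + C) = -5*C)
((-25 + 48) + D(8, l(-4, 2)))*(-18) = ((-25 + 48) - 5*8)*(-18) = (23 - 40)*(-18) = -17*(-18) = 306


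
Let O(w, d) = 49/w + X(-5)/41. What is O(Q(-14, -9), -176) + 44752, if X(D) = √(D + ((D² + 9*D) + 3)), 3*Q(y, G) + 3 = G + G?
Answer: 44745 + I*√22/41 ≈ 44745.0 + 0.1144*I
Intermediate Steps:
Q(y, G) = -1 + 2*G/3 (Q(y, G) = -1 + (G + G)/3 = -1 + (2*G)/3 = -1 + 2*G/3)
X(D) = √(3 + D² + 10*D) (X(D) = √(D + (3 + D² + 9*D)) = √(3 + D² + 10*D))
O(w, d) = 49/w + I*√22/41 (O(w, d) = 49/w + √(3 + (-5)² + 10*(-5))/41 = 49/w + √(3 + 25 - 50)*(1/41) = 49/w + √(-22)*(1/41) = 49/w + (I*√22)*(1/41) = 49/w + I*√22/41)
O(Q(-14, -9), -176) + 44752 = (49/(-1 + (⅔)*(-9)) + I*√22/41) + 44752 = (49/(-1 - 6) + I*√22/41) + 44752 = (49/(-7) + I*√22/41) + 44752 = (49*(-⅐) + I*√22/41) + 44752 = (-7 + I*√22/41) + 44752 = 44745 + I*√22/41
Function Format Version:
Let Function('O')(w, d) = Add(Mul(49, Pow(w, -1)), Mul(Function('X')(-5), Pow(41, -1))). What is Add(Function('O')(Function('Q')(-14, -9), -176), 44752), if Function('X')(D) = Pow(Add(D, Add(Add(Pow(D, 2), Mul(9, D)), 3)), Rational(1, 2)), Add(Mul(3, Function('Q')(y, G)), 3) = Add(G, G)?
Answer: Add(44745, Mul(Rational(1, 41), I, Pow(22, Rational(1, 2)))) ≈ Add(44745., Mul(0.11440, I))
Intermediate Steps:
Function('Q')(y, G) = Add(-1, Mul(Rational(2, 3), G)) (Function('Q')(y, G) = Add(-1, Mul(Rational(1, 3), Add(G, G))) = Add(-1, Mul(Rational(1, 3), Mul(2, G))) = Add(-1, Mul(Rational(2, 3), G)))
Function('X')(D) = Pow(Add(3, Pow(D, 2), Mul(10, D)), Rational(1, 2)) (Function('X')(D) = Pow(Add(D, Add(3, Pow(D, 2), Mul(9, D))), Rational(1, 2)) = Pow(Add(3, Pow(D, 2), Mul(10, D)), Rational(1, 2)))
Function('O')(w, d) = Add(Mul(49, Pow(w, -1)), Mul(Rational(1, 41), I, Pow(22, Rational(1, 2)))) (Function('O')(w, d) = Add(Mul(49, Pow(w, -1)), Mul(Pow(Add(3, Pow(-5, 2), Mul(10, -5)), Rational(1, 2)), Pow(41, -1))) = Add(Mul(49, Pow(w, -1)), Mul(Pow(Add(3, 25, -50), Rational(1, 2)), Rational(1, 41))) = Add(Mul(49, Pow(w, -1)), Mul(Pow(-22, Rational(1, 2)), Rational(1, 41))) = Add(Mul(49, Pow(w, -1)), Mul(Mul(I, Pow(22, Rational(1, 2))), Rational(1, 41))) = Add(Mul(49, Pow(w, -1)), Mul(Rational(1, 41), I, Pow(22, Rational(1, 2)))))
Add(Function('O')(Function('Q')(-14, -9), -176), 44752) = Add(Add(Mul(49, Pow(Add(-1, Mul(Rational(2, 3), -9)), -1)), Mul(Rational(1, 41), I, Pow(22, Rational(1, 2)))), 44752) = Add(Add(Mul(49, Pow(Add(-1, -6), -1)), Mul(Rational(1, 41), I, Pow(22, Rational(1, 2)))), 44752) = Add(Add(Mul(49, Pow(-7, -1)), Mul(Rational(1, 41), I, Pow(22, Rational(1, 2)))), 44752) = Add(Add(Mul(49, Rational(-1, 7)), Mul(Rational(1, 41), I, Pow(22, Rational(1, 2)))), 44752) = Add(Add(-7, Mul(Rational(1, 41), I, Pow(22, Rational(1, 2)))), 44752) = Add(44745, Mul(Rational(1, 41), I, Pow(22, Rational(1, 2))))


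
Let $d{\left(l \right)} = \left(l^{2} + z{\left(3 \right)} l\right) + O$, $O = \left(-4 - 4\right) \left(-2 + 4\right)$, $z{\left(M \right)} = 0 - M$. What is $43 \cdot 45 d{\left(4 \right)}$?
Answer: $-23220$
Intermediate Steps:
$z{\left(M \right)} = - M$
$O = -16$ ($O = \left(-8\right) 2 = -16$)
$d{\left(l \right)} = -16 + l^{2} - 3 l$ ($d{\left(l \right)} = \left(l^{2} + \left(-1\right) 3 l\right) - 16 = \left(l^{2} - 3 l\right) - 16 = -16 + l^{2} - 3 l$)
$43 \cdot 45 d{\left(4 \right)} = 43 \cdot 45 \left(-16 + 4^{2} - 12\right) = 1935 \left(-16 + 16 - 12\right) = 1935 \left(-12\right) = -23220$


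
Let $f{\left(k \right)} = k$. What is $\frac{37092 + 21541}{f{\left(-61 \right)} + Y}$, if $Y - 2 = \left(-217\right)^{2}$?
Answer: $\frac{58633}{47030} \approx 1.2467$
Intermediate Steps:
$Y = 47091$ ($Y = 2 + \left(-217\right)^{2} = 2 + 47089 = 47091$)
$\frac{37092 + 21541}{f{\left(-61 \right)} + Y} = \frac{37092 + 21541}{-61 + 47091} = \frac{58633}{47030}$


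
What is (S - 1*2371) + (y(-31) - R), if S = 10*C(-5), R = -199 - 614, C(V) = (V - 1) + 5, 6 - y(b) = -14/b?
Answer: -48436/31 ≈ -1562.5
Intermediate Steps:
y(b) = 6 + 14/b (y(b) = 6 - (-14)/b = 6 + 14/b)
C(V) = 4 + V (C(V) = (-1 + V) + 5 = 4 + V)
R = -813
S = -10 (S = 10*(4 - 5) = 10*(-1) = -10)
(S - 1*2371) + (y(-31) - R) = (-10 - 1*2371) + ((6 + 14/(-31)) - 1*(-813)) = (-10 - 2371) + ((6 + 14*(-1/31)) + 813) = -2381 + ((6 - 14/31) + 813) = -2381 + (172/31 + 813) = -2381 + 25375/31 = -48436/31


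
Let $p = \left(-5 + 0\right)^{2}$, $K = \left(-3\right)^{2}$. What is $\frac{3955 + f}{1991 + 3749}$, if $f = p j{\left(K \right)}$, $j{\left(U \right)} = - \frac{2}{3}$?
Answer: $\frac{2363}{3444} \approx 0.68612$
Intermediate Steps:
$K = 9$
$j{\left(U \right)} = - \frac{2}{3}$ ($j{\left(U \right)} = \left(-2\right) \frac{1}{3} = - \frac{2}{3}$)
$p = 25$ ($p = \left(-5\right)^{2} = 25$)
$f = - \frac{50}{3}$ ($f = 25 \left(- \frac{2}{3}\right) = - \frac{50}{3} \approx -16.667$)
$\frac{3955 + f}{1991 + 3749} = \frac{3955 - \frac{50}{3}}{1991 + 3749} = \frac{11815}{3 \cdot 5740} = \frac{11815}{3} \cdot \frac{1}{5740} = \frac{2363}{3444}$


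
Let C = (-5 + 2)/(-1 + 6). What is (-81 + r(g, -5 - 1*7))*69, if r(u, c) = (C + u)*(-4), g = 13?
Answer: -45057/5 ≈ -9011.4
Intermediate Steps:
C = -⅗ (C = -3/5 = -3*⅕ = -⅗ ≈ -0.60000)
r(u, c) = 12/5 - 4*u (r(u, c) = (-⅗ + u)*(-4) = 12/5 - 4*u)
(-81 + r(g, -5 - 1*7))*69 = (-81 + (12/5 - 4*13))*69 = (-81 + (12/5 - 52))*69 = (-81 - 248/5)*69 = -653/5*69 = -45057/5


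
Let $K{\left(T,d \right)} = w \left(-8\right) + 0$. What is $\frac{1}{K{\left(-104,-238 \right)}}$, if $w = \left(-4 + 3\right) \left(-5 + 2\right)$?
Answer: $- \frac{1}{24} \approx -0.041667$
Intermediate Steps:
$w = 3$ ($w = \left(-1\right) \left(-3\right) = 3$)
$K{\left(T,d \right)} = -24$ ($K{\left(T,d \right)} = 3 \left(-8\right) + 0 = -24 + 0 = -24$)
$\frac{1}{K{\left(-104,-238 \right)}} = \frac{1}{-24} = - \frac{1}{24}$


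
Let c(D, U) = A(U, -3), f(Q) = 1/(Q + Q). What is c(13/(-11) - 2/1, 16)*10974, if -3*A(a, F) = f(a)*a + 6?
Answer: -23777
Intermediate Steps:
f(Q) = 1/(2*Q)
A(a, F) = -13/6 (A(a, F) = -((1/(2*a))*a + 6)/3 = -(½ + 6)/3 = -⅓*13/2 = -13/6)
c(D, U) = -13/6
c(13/(-11) - 2/1, 16)*10974 = -13/6*10974 = -23777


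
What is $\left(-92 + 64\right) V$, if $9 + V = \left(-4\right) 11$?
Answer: $1484$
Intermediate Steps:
$V = -53$ ($V = -9 - 44 = -53$)
$\left(-92 + 64\right) V = \left(-92 + 64\right) \left(-53\right) = \left(-28\right) \left(-53\right) = 1484$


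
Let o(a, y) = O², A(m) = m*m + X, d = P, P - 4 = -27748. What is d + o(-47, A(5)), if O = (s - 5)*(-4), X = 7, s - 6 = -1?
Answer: -27744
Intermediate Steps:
s = 5 (s = 6 - 1 = 5)
O = 0 (O = (5 - 5)*(-4) = 0*(-4) = 0)
P = -27744 (P = 4 - 27748 = -27744)
d = -27744
A(m) = 7 + m² (A(m) = m*m + 7 = m² + 7 = 7 + m²)
o(a, y) = 0 (o(a, y) = 0² = 0)
d + o(-47, A(5)) = -27744 + 0 = -27744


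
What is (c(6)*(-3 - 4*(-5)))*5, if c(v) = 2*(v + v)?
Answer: 2040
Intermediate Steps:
c(v) = 4*v (c(v) = 2*(2*v) = 4*v)
(c(6)*(-3 - 4*(-5)))*5 = ((4*6)*(-3 - 4*(-5)))*5 = (24*(-3 + 20))*5 = (24*17)*5 = 408*5 = 2040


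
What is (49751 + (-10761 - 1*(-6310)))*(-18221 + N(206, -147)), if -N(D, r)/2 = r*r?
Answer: -2783186700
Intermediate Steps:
N(D, r) = -2*r² (N(D, r) = -2*r*r = -2*r²)
(49751 + (-10761 - 1*(-6310)))*(-18221 + N(206, -147)) = (49751 + (-10761 - 1*(-6310)))*(-18221 - 2*(-147)²) = (49751 + (-10761 + 6310))*(-18221 - 2*21609) = (49751 - 4451)*(-18221 - 43218) = 45300*(-61439) = -2783186700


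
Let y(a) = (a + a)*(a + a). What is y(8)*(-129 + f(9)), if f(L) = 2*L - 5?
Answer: -29696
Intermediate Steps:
f(L) = -5 + 2*L
y(a) = 4*a² (y(a) = (2*a)*(2*a) = 4*a²)
y(8)*(-129 + f(9)) = (4*8²)*(-129 + (-5 + 2*9)) = (4*64)*(-129 + (-5 + 18)) = 256*(-129 + 13) = 256*(-116) = -29696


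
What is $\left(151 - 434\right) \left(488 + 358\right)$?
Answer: $-239418$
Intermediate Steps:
$\left(151 - 434\right) \left(488 + 358\right) = \left(-283\right) 846 = -239418$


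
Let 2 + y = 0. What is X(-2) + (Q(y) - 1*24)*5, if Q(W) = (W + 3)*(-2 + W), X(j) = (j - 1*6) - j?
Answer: -146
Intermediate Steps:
y = -2 (y = -2 + 0 = -2)
X(j) = -6 (X(j) = (j - 6) - j = (-6 + j) - j = -6)
Q(W) = (-2 + W)*(3 + W) (Q(W) = (3 + W)*(-2 + W) = (-2 + W)*(3 + W))
X(-2) + (Q(y) - 1*24)*5 = -6 + ((-6 - 2 + (-2)²) - 1*24)*5 = -6 + ((-6 - 2 + 4) - 24)*5 = -6 + (-4 - 24)*5 = -6 - 28*5 = -6 - 140 = -146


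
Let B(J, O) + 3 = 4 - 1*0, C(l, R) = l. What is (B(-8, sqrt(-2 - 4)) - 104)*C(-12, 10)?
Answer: 1236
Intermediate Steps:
B(J, O) = 1 (B(J, O) = -3 + (4 - 1*0) = -3 + (4 + 0) = -3 + 4 = 1)
(B(-8, sqrt(-2 - 4)) - 104)*C(-12, 10) = (1 - 104)*(-12) = -103*(-12) = 1236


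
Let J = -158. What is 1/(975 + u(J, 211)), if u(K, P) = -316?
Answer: 1/659 ≈ 0.0015175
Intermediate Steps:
1/(975 + u(J, 211)) = 1/(975 - 316) = 1/659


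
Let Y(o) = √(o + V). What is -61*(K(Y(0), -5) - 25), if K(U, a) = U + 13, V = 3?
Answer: 732 - 61*√3 ≈ 626.34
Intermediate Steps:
Y(o) = √(3 + o) (Y(o) = √(o + 3) = √(3 + o))
K(U, a) = 13 + U
-61*(K(Y(0), -5) - 25) = -61*((13 + √(3 + 0)) - 25) = -61*((13 + √3) - 25) = -61*(-12 + √3) = 732 - 61*√3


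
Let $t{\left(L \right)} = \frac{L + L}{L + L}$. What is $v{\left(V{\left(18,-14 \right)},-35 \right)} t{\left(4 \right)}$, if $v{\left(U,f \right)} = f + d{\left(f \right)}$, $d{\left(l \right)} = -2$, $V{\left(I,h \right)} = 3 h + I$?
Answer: $-37$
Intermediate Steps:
$V{\left(I,h \right)} = I + 3 h$
$v{\left(U,f \right)} = -2 + f$ ($v{\left(U,f \right)} = f - 2 = -2 + f$)
$t{\left(L \right)} = 1$ ($t{\left(L \right)} = \frac{2 L}{2 L} = 2 L \frac{1}{2 L} = 1$)
$v{\left(V{\left(18,-14 \right)},-35 \right)} t{\left(4 \right)} = \left(-2 - 35\right) 1 = \left(-37\right) 1 = -37$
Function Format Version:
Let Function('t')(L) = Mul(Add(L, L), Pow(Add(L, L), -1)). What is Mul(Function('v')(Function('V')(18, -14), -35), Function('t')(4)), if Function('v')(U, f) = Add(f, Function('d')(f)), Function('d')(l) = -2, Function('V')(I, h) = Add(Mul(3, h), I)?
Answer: -37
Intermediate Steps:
Function('V')(I, h) = Add(I, Mul(3, h))
Function('v')(U, f) = Add(-2, f) (Function('v')(U, f) = Add(f, -2) = Add(-2, f))
Function('t')(L) = 1 (Function('t')(L) = Mul(Mul(2, L), Pow(Mul(2, L), -1)) = Mul(Mul(2, L), Mul(Rational(1, 2), Pow(L, -1))) = 1)
Mul(Function('v')(Function('V')(18, -14), -35), Function('t')(4)) = Mul(Add(-2, -35), 1) = Mul(-37, 1) = -37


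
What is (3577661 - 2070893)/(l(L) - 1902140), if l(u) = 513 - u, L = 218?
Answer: -1506768/1901845 ≈ -0.79227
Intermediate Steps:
(3577661 - 2070893)/(l(L) - 1902140) = (3577661 - 2070893)/((513 - 1*218) - 1902140) = 1506768/((513 - 218) - 1902140) = 1506768/(295 - 1902140) = 1506768/(-1901845) = 1506768*(-1/1901845) = -1506768/1901845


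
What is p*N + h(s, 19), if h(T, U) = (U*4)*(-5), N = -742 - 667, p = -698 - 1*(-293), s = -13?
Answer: 570265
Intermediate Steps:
p = -405 (p = -698 + 293 = -405)
N = -1409
h(T, U) = -20*U (h(T, U) = (4*U)*(-5) = -20*U)
p*N + h(s, 19) = -405*(-1409) - 20*19 = 570645 - 380 = 570265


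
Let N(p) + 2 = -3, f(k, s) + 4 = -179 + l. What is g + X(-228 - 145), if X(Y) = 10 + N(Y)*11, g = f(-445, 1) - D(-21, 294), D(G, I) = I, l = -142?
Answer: -664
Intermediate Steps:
f(k, s) = -325 (f(k, s) = -4 + (-179 - 142) = -4 - 321 = -325)
N(p) = -5 (N(p) = -2 - 3 = -5)
g = -619 (g = -325 - 1*294 = -325 - 294 = -619)
X(Y) = -45 (X(Y) = 10 - 5*11 = 10 - 55 = -45)
g + X(-228 - 145) = -619 - 45 = -664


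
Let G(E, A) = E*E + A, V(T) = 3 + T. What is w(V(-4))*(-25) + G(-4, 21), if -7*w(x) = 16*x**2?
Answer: 659/7 ≈ 94.143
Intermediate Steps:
G(E, A) = A + E**2 (G(E, A) = E**2 + A = A + E**2)
w(x) = -16*x**2/7
w(V(-4))*(-25) + G(-4, 21) = -16*(3 - 4)**2/7*(-25) + (21 + (-4)**2) = -16/7*(-1)**2*(-25) + (21 + 16) = -16/7*1*(-25) + 37 = -16/7*(-25) + 37 = 400/7 + 37 = 659/7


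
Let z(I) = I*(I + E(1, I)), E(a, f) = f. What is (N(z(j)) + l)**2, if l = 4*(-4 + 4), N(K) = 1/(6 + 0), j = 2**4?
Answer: 1/36 ≈ 0.027778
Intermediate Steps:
j = 16
z(I) = 2*I**2 (z(I) = I*(I + I) = I*(2*I) = 2*I**2)
N(K) = 1/6
l = 0 (l = 4*0 = 0)
(N(z(j)) + l)**2 = (1/6 + 0)**2 = (1/6)**2 = 1/36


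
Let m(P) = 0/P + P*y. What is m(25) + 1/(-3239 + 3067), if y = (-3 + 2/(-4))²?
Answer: 26337/86 ≈ 306.24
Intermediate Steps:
y = 49/4 (y = (-3 + 2*(-¼))² = (-3 - ½)² = (-7/2)² = 49/4 ≈ 12.250)
m(P) = 49*P/4 (m(P) = 0/P + P*(49/4) = 0 + 49*P/4 = 49*P/4)
m(25) + 1/(-3239 + 3067) = (49/4)*25 + 1/(-3239 + 3067) = 1225/4 + 1/(-172) = 1225/4 - 1/172 = 26337/86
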